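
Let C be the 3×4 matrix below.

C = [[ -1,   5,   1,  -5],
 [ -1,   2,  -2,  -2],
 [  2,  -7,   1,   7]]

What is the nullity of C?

2

Row reduce to echelon form.
R2 ← R2 − R1: [0, -3, -3, 3]
R3 ← R3 + (2)·R1: [0, 3, 3, -3]
R3 ← R3 + R2: [0, 0, 0, 0]
2 nonzero rows, so rank(C) = 2.
C has 4 columns; by rank–nullity, nullity = 4 − 2 = 2.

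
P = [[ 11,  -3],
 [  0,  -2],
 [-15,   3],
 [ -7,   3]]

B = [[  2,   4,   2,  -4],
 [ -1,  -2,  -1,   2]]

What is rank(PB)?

First compute PB:
[[ 25,  50,  25, -50],
 [  2,   4,   2,  -4],
 [-33, -66, -33,  66],
 [-17, -34, -17,  34]]
Now row reduce the product.
R2 ← R2 − (2/25)·R1: [0, 0, 0, 0]
R3 ← R3 + (33/25)·R1: [0, 0, 0, 0]
R4 ← R4 + (17/25)·R1: [0, 0, 0, 0]
1 nonzero row, so rank(PB) = 1.

1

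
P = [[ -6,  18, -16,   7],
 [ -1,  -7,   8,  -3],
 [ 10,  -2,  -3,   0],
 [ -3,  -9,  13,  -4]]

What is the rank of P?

Row reduce to echelon form.
R2 ← R2 − (1/6)·R1: [0, -10, 32/3, -25/6]
R3 ← R3 + (5/3)·R1: [0, 28, -89/3, 35/3]
R4 ← R4 − (1/2)·R1: [0, -18, 21, -15/2]
R3 ← R3 + (14/5)·R2: [0, 0, 1/5, 0]
R4 ← R4 − (9/5)·R2: [0, 0, 9/5, 0]
R4 ← R4 − (9)·R3: [0, 0, 0, 0]
Echelon form has 3 nonzero rows, so rank(P) = 3.

3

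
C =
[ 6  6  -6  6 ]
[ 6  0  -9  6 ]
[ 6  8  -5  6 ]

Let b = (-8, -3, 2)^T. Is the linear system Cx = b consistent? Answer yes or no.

no

Row reduce the augmented matrix [C | b].
R2 ← R2 − R1: [0, -6, -3, 0, 5]
R3 ← R3 − R1: [0, 2, 1, 0, 10]
R3 ← R3 + (1/3)·R2: [0, 0, 0, 0, 35/3]
The echelon form has 3 nonzero rows; the last pivot sits in the augmented column, so rank(C) = 2 but rank([C|b]) = 3.
Since the ranks differ, the system is inconsistent.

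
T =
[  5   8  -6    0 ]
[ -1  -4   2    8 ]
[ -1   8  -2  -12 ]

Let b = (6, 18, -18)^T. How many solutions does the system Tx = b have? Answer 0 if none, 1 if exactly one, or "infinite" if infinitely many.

Row reduce the augmented matrix [T | b].
R2 ← R2 + (1/5)·R1: [0, -12/5, 4/5, 8, 96/5]
R3 ← R3 + (1/5)·R1: [0, 48/5, -16/5, -12, -84/5]
R3 ← R3 + (4)·R2: [0, 0, 0, 20, 60]
The echelon form has 3 nonzero rows, and every pivot lies in the first 4 columns, so rank(T) = rank([T|b]) = 3.
The system is consistent.
rank = 3 < 4 unknowns, so there are infinitely many solutions.

infinite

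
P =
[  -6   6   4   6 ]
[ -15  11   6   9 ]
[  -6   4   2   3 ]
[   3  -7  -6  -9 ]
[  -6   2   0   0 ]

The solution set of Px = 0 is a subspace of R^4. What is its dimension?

Row reduce to echelon form.
R2 ← R2 − (5/2)·R1: [0, -4, -4, -6]
R3 ← R3 − R1: [0, -2, -2, -3]
R4 ← R4 + (1/2)·R1: [0, -4, -4, -6]
R5 ← R5 − R1: [0, -4, -4, -6]
R3 ← R3 − (1/2)·R2: [0, 0, 0, 0]
R4 ← R4 − R2: [0, 0, 0, 0]
R5 ← R5 − R2: [0, 0, 0, 0]
2 nonzero rows, so rank(P) = 2.
P has 4 columns; by rank–nullity, nullity = 4 − 2 = 2.

2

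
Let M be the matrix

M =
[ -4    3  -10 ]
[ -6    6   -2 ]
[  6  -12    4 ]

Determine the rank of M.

3

Row reduce to echelon form.
R2 ← R2 − (3/2)·R1: [0, 3/2, 13]
R3 ← R3 + (3/2)·R1: [0, -15/2, -11]
R3 ← R3 + (5)·R2: [0, 0, 54]
Echelon form has 3 nonzero rows, so rank(M) = 3.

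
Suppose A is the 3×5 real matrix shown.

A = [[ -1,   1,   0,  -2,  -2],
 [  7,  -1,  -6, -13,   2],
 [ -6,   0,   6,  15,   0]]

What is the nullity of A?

Row reduce to echelon form.
R2 ← R2 + (7)·R1: [0, 6, -6, -27, -12]
R3 ← R3 − (6)·R1: [0, -6, 6, 27, 12]
R3 ← R3 + R2: [0, 0, 0, 0, 0]
2 nonzero rows, so rank(A) = 2.
A has 5 columns; by rank–nullity, nullity = 5 − 2 = 3.

3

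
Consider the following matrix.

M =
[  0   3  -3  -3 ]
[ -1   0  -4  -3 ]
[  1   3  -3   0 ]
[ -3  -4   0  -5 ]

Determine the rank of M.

Row reduce to echelon form.
Swap R1 ↔ R2
R3 ← R3 + R1: [0, 3, -7, -3]
R4 ← R4 − (3)·R1: [0, -4, 12, 4]
R3 ← R3 − R2: [0, 0, -4, 0]
R4 ← R4 + (4/3)·R2: [0, 0, 8, 0]
R4 ← R4 + (2)·R3: [0, 0, 0, 0]
Echelon form has 3 nonzero rows, so rank(M) = 3.

3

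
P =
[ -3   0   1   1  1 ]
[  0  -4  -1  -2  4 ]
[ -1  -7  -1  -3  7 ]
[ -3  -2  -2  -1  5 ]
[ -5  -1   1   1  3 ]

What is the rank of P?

Row reduce to echelon form.
R3 ← R3 − (1/3)·R1: [0, -7, -4/3, -10/3, 20/3]
R4 ← R4 − R1: [0, -2, -3, -2, 4]
R5 ← R5 − (5/3)·R1: [0, -1, -2/3, -2/3, 4/3]
R3 ← R3 − (7/4)·R2: [0, 0, 5/12, 1/6, -1/3]
R4 ← R4 − (1/2)·R2: [0, 0, -5/2, -1, 2]
R5 ← R5 − (1/4)·R2: [0, 0, -5/12, -1/6, 1/3]
R4 ← R4 + (6)·R3: [0, 0, 0, 0, 0]
R5 ← R5 + R3: [0, 0, 0, 0, 0]
Echelon form has 3 nonzero rows, so rank(P) = 3.

3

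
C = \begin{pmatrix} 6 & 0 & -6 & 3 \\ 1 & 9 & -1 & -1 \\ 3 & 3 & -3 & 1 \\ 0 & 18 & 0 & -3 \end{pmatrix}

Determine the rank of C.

Row reduce to echelon form.
R2 ← R2 − (1/6)·R1: [0, 9, 0, -3/2]
R3 ← R3 − (1/2)·R1: [0, 3, 0, -1/2]
R3 ← R3 − (1/3)·R2: [0, 0, 0, 0]
R4 ← R4 − (2)·R2: [0, 0, 0, 0]
Echelon form has 2 nonzero rows, so rank(C) = 2.

2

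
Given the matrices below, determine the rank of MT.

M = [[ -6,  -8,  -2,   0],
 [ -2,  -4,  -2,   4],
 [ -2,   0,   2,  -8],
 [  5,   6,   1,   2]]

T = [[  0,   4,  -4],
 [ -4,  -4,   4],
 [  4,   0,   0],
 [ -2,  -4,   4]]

2

First compute MT:
[[ 24,   8,  -8],
 [  0,  -8,   8],
 [ 24,  24, -24],
 [-24, -12,  12]]
Now row reduce the product.
R3 ← R3 − R1: [0, 16, -16]
R4 ← R4 + R1: [0, -4, 4]
R3 ← R3 + (2)·R2: [0, 0, 0]
R4 ← R4 − (1/2)·R2: [0, 0, 0]
2 nonzero rows, so rank(MT) = 2.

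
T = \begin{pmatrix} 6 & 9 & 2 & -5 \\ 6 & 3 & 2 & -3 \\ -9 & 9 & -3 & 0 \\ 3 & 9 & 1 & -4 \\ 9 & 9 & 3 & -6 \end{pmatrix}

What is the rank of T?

Row reduce to echelon form.
R2 ← R2 − R1: [0, -6, 0, 2]
R3 ← R3 + (3/2)·R1: [0, 45/2, 0, -15/2]
R4 ← R4 − (1/2)·R1: [0, 9/2, 0, -3/2]
R5 ← R5 − (3/2)·R1: [0, -9/2, 0, 3/2]
R3 ← R3 + (15/4)·R2: [0, 0, 0, 0]
R4 ← R4 + (3/4)·R2: [0, 0, 0, 0]
R5 ← R5 − (3/4)·R2: [0, 0, 0, 0]
Echelon form has 2 nonzero rows, so rank(T) = 2.

2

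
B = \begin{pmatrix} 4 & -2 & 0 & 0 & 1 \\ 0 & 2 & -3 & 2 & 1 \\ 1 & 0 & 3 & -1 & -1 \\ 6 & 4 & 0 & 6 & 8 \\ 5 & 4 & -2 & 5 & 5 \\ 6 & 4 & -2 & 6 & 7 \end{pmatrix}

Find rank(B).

Row reduce to echelon form.
R3 ← R3 − (1/4)·R1: [0, 1/2, 3, -1, -5/4]
R4 ← R4 − (3/2)·R1: [0, 7, 0, 6, 13/2]
R5 ← R5 − (5/4)·R1: [0, 13/2, -2, 5, 15/4]
R6 ← R6 − (3/2)·R1: [0, 7, -2, 6, 11/2]
R3 ← R3 − (1/4)·R2: [0, 0, 15/4, -3/2, -3/2]
R4 ← R4 − (7/2)·R2: [0, 0, 21/2, -1, 3]
R5 ← R5 − (13/4)·R2: [0, 0, 31/4, -3/2, 1/2]
R6 ← R6 − (7/2)·R2: [0, 0, 17/2, -1, 2]
R4 ← R4 − (14/5)·R3: [0, 0, 0, 16/5, 36/5]
R5 ← R5 − (31/15)·R3: [0, 0, 0, 8/5, 18/5]
R6 ← R6 − (34/15)·R3: [0, 0, 0, 12/5, 27/5]
R5 ← R5 − (1/2)·R4: [0, 0, 0, 0, 0]
R6 ← R6 − (3/4)·R4: [0, 0, 0, 0, 0]
Echelon form has 4 nonzero rows, so rank(B) = 4.

4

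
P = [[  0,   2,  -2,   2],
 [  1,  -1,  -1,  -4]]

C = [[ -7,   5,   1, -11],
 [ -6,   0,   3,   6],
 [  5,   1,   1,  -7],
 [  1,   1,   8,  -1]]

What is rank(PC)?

First compute PC:
[[-20,   0,  20,  24],
 [-10,   0, -35,  -6]]
Now row reduce the product.
R2 ← R2 − (1/2)·R1: [0, 0, -45, -18]
2 nonzero rows, so rank(PC) = 2.

2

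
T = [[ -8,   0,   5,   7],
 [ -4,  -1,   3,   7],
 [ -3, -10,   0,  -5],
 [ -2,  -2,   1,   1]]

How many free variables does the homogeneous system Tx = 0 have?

Row reduce to echelon form.
R2 ← R2 − (1/2)·R1: [0, -1, 1/2, 7/2]
R3 ← R3 − (3/8)·R1: [0, -10, -15/8, -61/8]
R4 ← R4 − (1/4)·R1: [0, -2, -1/4, -3/4]
R3 ← R3 − (10)·R2: [0, 0, -55/8, -341/8]
R4 ← R4 − (2)·R2: [0, 0, -5/4, -31/4]
R4 ← R4 − (2/11)·R3: [0, 0, 0, 0]
3 nonzero rows, so rank(T) = 3.
T has 4 columns; by rank–nullity, nullity = 4 − 3 = 1.

1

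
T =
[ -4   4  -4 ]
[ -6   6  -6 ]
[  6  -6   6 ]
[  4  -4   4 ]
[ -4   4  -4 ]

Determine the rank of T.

Row reduce to echelon form.
R2 ← R2 − (3/2)·R1: [0, 0, 0]
R3 ← R3 + (3/2)·R1: [0, 0, 0]
R4 ← R4 + R1: [0, 0, 0]
R5 ← R5 − R1: [0, 0, 0]
Echelon form has 1 nonzero row, so rank(T) = 1.

1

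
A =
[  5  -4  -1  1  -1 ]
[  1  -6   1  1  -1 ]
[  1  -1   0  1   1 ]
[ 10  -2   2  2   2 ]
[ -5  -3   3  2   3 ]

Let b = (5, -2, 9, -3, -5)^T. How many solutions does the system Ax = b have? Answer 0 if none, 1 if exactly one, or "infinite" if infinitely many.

0

Row reduce the augmented matrix [A | b].
R2 ← R2 − (1/5)·R1: [0, -26/5, 6/5, 4/5, -4/5, -3]
R3 ← R3 − (1/5)·R1: [0, -1/5, 1/5, 4/5, 6/5, 8]
R4 ← R4 − (2)·R1: [0, 6, 4, 0, 4, -13]
R5 ← R5 + R1: [0, -7, 2, 3, 2, 0]
R3 ← R3 − (1/26)·R2: [0, 0, 2/13, 10/13, 16/13, 211/26]
R4 ← R4 + (15/13)·R2: [0, 0, 70/13, 12/13, 40/13, -214/13]
R5 ← R5 − (35/26)·R2: [0, 0, 5/13, 25/13, 40/13, 105/26]
R4 ← R4 − (35)·R3: [0, 0, 0, -26, -40, -601/2]
R5 ← R5 − (5/2)·R3: [0, 0, 0, 0, 0, -65/4]
The echelon form has 5 nonzero rows; the last pivot sits in the augmented column, so rank(A) = 4 but rank([A|b]) = 5.
Since the ranks differ, the system is inconsistent.
It has no solutions.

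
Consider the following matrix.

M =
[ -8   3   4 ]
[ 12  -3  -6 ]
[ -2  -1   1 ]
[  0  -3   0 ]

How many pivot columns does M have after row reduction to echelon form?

Row reduce to echelon form.
R2 ← R2 + (3/2)·R1: [0, 3/2, 0]
R3 ← R3 − (1/4)·R1: [0, -7/4, 0]
R3 ← R3 + (7/6)·R2: [0, 0, 0]
R4 ← R4 + (2)·R2: [0, 0, 0]
Echelon form has 2 nonzero rows, so rank(M) = 2.
Each nonzero row contributes one pivot column: 2 pivot columns.

2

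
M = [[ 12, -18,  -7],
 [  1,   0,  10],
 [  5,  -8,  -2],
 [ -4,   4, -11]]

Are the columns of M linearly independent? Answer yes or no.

yes

Row reduce M to echelon form.
R2 ← R2 − (1/12)·R1: [0, 3/2, 127/12]
R3 ← R3 − (5/12)·R1: [0, -1/2, 11/12]
R4 ← R4 + (1/3)·R1: [0, -2, -40/3]
R3 ← R3 + (1/3)·R2: [0, 0, 40/9]
R4 ← R4 + (4/3)·R2: [0, 0, 7/9]
R4 ← R4 − (7/40)·R3: [0, 0, 0]
3 pivots among 3 columns.
Every column is a pivot column, so the columns are linearly independent.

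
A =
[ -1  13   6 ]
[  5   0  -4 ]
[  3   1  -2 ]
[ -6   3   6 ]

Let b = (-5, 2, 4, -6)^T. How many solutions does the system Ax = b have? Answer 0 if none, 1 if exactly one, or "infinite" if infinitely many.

Row reduce the augmented matrix [A | b].
R2 ← R2 + (5)·R1: [0, 65, 26, -23]
R3 ← R3 + (3)·R1: [0, 40, 16, -11]
R4 ← R4 − (6)·R1: [0, -75, -30, 24]
R3 ← R3 − (8/13)·R2: [0, 0, 0, 41/13]
R4 ← R4 + (15/13)·R2: [0, 0, 0, -33/13]
R4 ← R4 + (33/41)·R3: [0, 0, 0, 0]
The echelon form has 3 nonzero rows; the last pivot sits in the augmented column, so rank(A) = 2 but rank([A|b]) = 3.
Since the ranks differ, the system is inconsistent.
It has no solutions.

0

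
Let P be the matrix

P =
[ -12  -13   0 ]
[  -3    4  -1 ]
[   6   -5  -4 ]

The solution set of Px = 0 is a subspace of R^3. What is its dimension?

Row reduce to echelon form.
R2 ← R2 − (1/4)·R1: [0, 29/4, -1]
R3 ← R3 + (1/2)·R1: [0, -23/2, -4]
R3 ← R3 + (46/29)·R2: [0, 0, -162/29]
3 nonzero rows, so rank(P) = 3.
P has 3 columns; by rank–nullity, nullity = 3 − 3 = 0.

0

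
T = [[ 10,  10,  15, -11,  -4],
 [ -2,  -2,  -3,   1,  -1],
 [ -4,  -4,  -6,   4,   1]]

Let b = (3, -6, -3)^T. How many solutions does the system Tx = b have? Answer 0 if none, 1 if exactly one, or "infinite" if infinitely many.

Row reduce the augmented matrix [T | b].
R2 ← R2 + (1/5)·R1: [0, 0, 0, -6/5, -9/5, -27/5]
R3 ← R3 + (2/5)·R1: [0, 0, 0, -2/5, -3/5, -9/5]
R3 ← R3 − (1/3)·R2: [0, 0, 0, 0, 0, 0]
The echelon form has 2 nonzero rows, and every pivot lies in the first 5 columns, so rank(T) = rank([T|b]) = 2.
The system is consistent.
rank = 2 < 5 unknowns, so there are infinitely many solutions.

infinite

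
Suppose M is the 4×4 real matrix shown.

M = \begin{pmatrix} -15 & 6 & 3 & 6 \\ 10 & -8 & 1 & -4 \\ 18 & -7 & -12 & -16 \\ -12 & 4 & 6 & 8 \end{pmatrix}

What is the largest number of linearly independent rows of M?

3

Row reduce to echelon form.
R2 ← R2 + (2/3)·R1: [0, -4, 3, 0]
R3 ← R3 + (6/5)·R1: [0, 1/5, -42/5, -44/5]
R4 ← R4 − (4/5)·R1: [0, -4/5, 18/5, 16/5]
R3 ← R3 + (1/20)·R2: [0, 0, -33/4, -44/5]
R4 ← R4 − (1/5)·R2: [0, 0, 3, 16/5]
R4 ← R4 + (4/11)·R3: [0, 0, 0, 0]
Echelon form has 3 nonzero rows, so rank(M) = 3.
The rank gives the maximum number of linearly independent rows: 3.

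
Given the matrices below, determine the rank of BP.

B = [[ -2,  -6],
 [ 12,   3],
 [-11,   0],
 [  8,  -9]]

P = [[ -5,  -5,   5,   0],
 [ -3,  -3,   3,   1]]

First compute BP:
[[ 28,  28, -28,  -6],
 [-69, -69,  69,   3],
 [ 55,  55, -55,   0],
 [-13, -13,  13,  -9]]
Now row reduce the product.
R2 ← R2 + (69/28)·R1: [0, 0, 0, -165/14]
R3 ← R3 − (55/28)·R1: [0, 0, 0, 165/14]
R4 ← R4 + (13/28)·R1: [0, 0, 0, -165/14]
R3 ← R3 + R2: [0, 0, 0, 0]
R4 ← R4 − R2: [0, 0, 0, 0]
2 nonzero rows, so rank(BP) = 2.

2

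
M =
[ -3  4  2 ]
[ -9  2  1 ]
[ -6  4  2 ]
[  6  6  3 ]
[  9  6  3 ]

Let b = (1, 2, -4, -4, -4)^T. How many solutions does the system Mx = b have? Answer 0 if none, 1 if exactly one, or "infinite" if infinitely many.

0

Row reduce the augmented matrix [M | b].
R2 ← R2 − (3)·R1: [0, -10, -5, -1]
R3 ← R3 − (2)·R1: [0, -4, -2, -6]
R4 ← R4 + (2)·R1: [0, 14, 7, -2]
R5 ← R5 + (3)·R1: [0, 18, 9, -1]
R3 ← R3 − (2/5)·R2: [0, 0, 0, -28/5]
R4 ← R4 + (7/5)·R2: [0, 0, 0, -17/5]
R5 ← R5 + (9/5)·R2: [0, 0, 0, -14/5]
R4 ← R4 − (17/28)·R3: [0, 0, 0, 0]
R5 ← R5 − (1/2)·R3: [0, 0, 0, 0]
The echelon form has 3 nonzero rows; the last pivot sits in the augmented column, so rank(M) = 2 but rank([M|b]) = 3.
Since the ranks differ, the system is inconsistent.
It has no solutions.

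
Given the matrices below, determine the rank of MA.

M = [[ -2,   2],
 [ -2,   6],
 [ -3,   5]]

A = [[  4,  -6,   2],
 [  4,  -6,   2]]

First compute MA:
[[  0,   0,   0],
 [ 16, -24,   8],
 [  8, -12,   4]]
Now row reduce the product.
Swap R1 ↔ R2
R3 ← R3 − (1/2)·R1: [0, 0, 0]
1 nonzero row, so rank(MA) = 1.

1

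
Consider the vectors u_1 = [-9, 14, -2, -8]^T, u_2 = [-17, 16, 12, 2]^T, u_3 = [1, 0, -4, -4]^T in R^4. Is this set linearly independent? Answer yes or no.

Form the matrix with these vectors as rows and row reduce.
R2 ← R2 − (17/9)·R1: [0, -94/9, 142/9, 154/9]
R3 ← R3 + (1/9)·R1: [0, 14/9, -38/9, -44/9]
R3 ← R3 + (7/47)·R2: [0, 0, -88/47, -110/47]
3 nonzero rows, so the 3 vectors span a space of dimension 3.
Since 3 = 3, the vectors are linearly independent.

yes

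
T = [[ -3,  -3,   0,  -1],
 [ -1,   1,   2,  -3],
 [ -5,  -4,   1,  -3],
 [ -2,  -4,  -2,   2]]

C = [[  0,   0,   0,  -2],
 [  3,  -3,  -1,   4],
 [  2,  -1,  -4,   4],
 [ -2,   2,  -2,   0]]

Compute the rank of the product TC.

2

First compute TC:
[[ -7,   7,   5,  -6],
 [ 13, -11,  -3,  14],
 [ -4,   5,   6,  -2],
 [-20,  18,   8, -20]]
Now row reduce the product.
R2 ← R2 + (13/7)·R1: [0, 2, 44/7, 20/7]
R3 ← R3 − (4/7)·R1: [0, 1, 22/7, 10/7]
R4 ← R4 − (20/7)·R1: [0, -2, -44/7, -20/7]
R3 ← R3 − (1/2)·R2: [0, 0, 0, 0]
R4 ← R4 + R2: [0, 0, 0, 0]
2 nonzero rows, so rank(TC) = 2.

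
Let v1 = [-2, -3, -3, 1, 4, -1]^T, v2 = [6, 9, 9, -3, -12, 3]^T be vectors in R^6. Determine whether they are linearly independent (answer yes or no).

no

Form the matrix with these vectors as rows and row reduce.
R2 ← R2 + (3)·R1: [0, 0, 0, 0, 0, 0]
1 nonzero row, so the 2 vectors span a space of dimension 1.
Since 1 < 2, the vectors are linearly dependent.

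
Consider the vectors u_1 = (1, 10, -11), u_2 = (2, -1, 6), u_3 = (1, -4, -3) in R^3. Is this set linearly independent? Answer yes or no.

Form the matrix with these vectors as rows and row reduce.
R2 ← R2 − (2)·R1: [0, -21, 28]
R3 ← R3 − R1: [0, -14, 8]
R3 ← R3 − (2/3)·R2: [0, 0, -32/3]
3 nonzero rows, so the 3 vectors span a space of dimension 3.
Since 3 = 3, the vectors are linearly independent.

yes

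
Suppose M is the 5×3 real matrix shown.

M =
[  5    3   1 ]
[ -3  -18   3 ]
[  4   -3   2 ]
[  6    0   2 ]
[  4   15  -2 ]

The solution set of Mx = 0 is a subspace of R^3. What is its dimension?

Row reduce to echelon form.
R2 ← R2 + (3/5)·R1: [0, -81/5, 18/5]
R3 ← R3 − (4/5)·R1: [0, -27/5, 6/5]
R4 ← R4 − (6/5)·R1: [0, -18/5, 4/5]
R5 ← R5 − (4/5)·R1: [0, 63/5, -14/5]
R3 ← R3 − (1/3)·R2: [0, 0, 0]
R4 ← R4 − (2/9)·R2: [0, 0, 0]
R5 ← R5 + (7/9)·R2: [0, 0, 0]
2 nonzero rows, so rank(M) = 2.
M has 3 columns; by rank–nullity, nullity = 3 − 2 = 1.

1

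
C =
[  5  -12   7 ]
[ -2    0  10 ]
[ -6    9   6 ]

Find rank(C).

2

Row reduce to echelon form.
R2 ← R2 + (2/5)·R1: [0, -24/5, 64/5]
R3 ← R3 + (6/5)·R1: [0, -27/5, 72/5]
R3 ← R3 − (9/8)·R2: [0, 0, 0]
Echelon form has 2 nonzero rows, so rank(C) = 2.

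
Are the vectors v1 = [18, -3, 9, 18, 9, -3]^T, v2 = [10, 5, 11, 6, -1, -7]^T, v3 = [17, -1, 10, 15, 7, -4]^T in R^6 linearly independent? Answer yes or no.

yes

Form the matrix with these vectors as rows and row reduce.
R2 ← R2 − (5/9)·R1: [0, 20/3, 6, -4, -6, -16/3]
R3 ← R3 − (17/18)·R1: [0, 11/6, 3/2, -2, -3/2, -7/6]
R3 ← R3 − (11/40)·R2: [0, 0, -3/20, -9/10, 3/20, 3/10]
3 nonzero rows, so the 3 vectors span a space of dimension 3.
Since 3 = 3, the vectors are linearly independent.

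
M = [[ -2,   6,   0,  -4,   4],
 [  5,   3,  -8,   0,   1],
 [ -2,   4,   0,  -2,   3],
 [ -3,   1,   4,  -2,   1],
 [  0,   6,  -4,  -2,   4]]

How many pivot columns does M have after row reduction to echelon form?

3

Row reduce to echelon form.
R2 ← R2 + (5/2)·R1: [0, 18, -8, -10, 11]
R3 ← R3 − R1: [0, -2, 0, 2, -1]
R4 ← R4 − (3/2)·R1: [0, -8, 4, 4, -5]
R3 ← R3 + (1/9)·R2: [0, 0, -8/9, 8/9, 2/9]
R4 ← R4 + (4/9)·R2: [0, 0, 4/9, -4/9, -1/9]
R5 ← R5 − (1/3)·R2: [0, 0, -4/3, 4/3, 1/3]
R4 ← R4 + (1/2)·R3: [0, 0, 0, 0, 0]
R5 ← R5 − (3/2)·R3: [0, 0, 0, 0, 0]
Echelon form has 3 nonzero rows, so rank(M) = 3.
Each nonzero row contributes one pivot column: 3 pivot columns.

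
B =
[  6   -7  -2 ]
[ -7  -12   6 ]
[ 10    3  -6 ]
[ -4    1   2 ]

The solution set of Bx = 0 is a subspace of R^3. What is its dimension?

1

Row reduce to echelon form.
R2 ← R2 + (7/6)·R1: [0, -121/6, 11/3]
R3 ← R3 − (5/3)·R1: [0, 44/3, -8/3]
R4 ← R4 + (2/3)·R1: [0, -11/3, 2/3]
R3 ← R3 + (8/11)·R2: [0, 0, 0]
R4 ← R4 − (2/11)·R2: [0, 0, 0]
2 nonzero rows, so rank(B) = 2.
B has 3 columns; by rank–nullity, nullity = 3 − 2 = 1.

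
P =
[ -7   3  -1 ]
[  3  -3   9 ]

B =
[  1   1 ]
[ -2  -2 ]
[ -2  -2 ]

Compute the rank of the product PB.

First compute PB:
[[-11, -11],
 [ -9,  -9]]
Now row reduce the product.
R2 ← R2 − (9/11)·R1: [0, 0]
1 nonzero row, so rank(PB) = 1.

1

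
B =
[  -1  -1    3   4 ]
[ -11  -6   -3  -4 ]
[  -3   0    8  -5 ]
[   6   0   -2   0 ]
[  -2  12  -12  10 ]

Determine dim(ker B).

0

Row reduce to echelon form.
R2 ← R2 − (11)·R1: [0, 5, -36, -48]
R3 ← R3 − (3)·R1: [0, 3, -1, -17]
R4 ← R4 + (6)·R1: [0, -6, 16, 24]
R5 ← R5 − (2)·R1: [0, 14, -18, 2]
R3 ← R3 − (3/5)·R2: [0, 0, 103/5, 59/5]
R4 ← R4 + (6/5)·R2: [0, 0, -136/5, -168/5]
R5 ← R5 − (14/5)·R2: [0, 0, 414/5, 682/5]
R4 ← R4 + (136/103)·R3: [0, 0, 0, -1856/103]
R5 ← R5 − (414/103)·R3: [0, 0, 0, 9164/103]
R5 ← R5 + (79/16)·R4: [0, 0, 0, 0]
4 nonzero rows, so rank(B) = 4.
B has 4 columns; by rank–nullity, nullity = 4 − 4 = 0.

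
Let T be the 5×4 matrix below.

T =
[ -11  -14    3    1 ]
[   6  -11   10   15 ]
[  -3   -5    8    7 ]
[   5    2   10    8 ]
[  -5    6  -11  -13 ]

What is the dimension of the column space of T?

4

Row reduce to echelon form.
R2 ← R2 + (6/11)·R1: [0, -205/11, 128/11, 171/11]
R3 ← R3 − (3/11)·R1: [0, -13/11, 79/11, 74/11]
R4 ← R4 + (5/11)·R1: [0, -48/11, 125/11, 93/11]
R5 ← R5 − (5/11)·R1: [0, 136/11, -136/11, -148/11]
R3 ← R3 − (13/205)·R2: [0, 0, 1321/205, 1177/205]
R4 ← R4 − (48/205)·R2: [0, 0, 1771/205, 987/205]
R5 ← R5 + (136/205)·R2: [0, 0, -952/205, -644/205]
R4 ← R4 − (1771/1321)·R3: [0, 0, 0, -3808/1321]
R5 ← R5 + (952/1321)·R3: [0, 0, 0, 1316/1321]
R5 ← R5 + (47/136)·R4: [0, 0, 0, 0]
Echelon form has 4 nonzero rows, so rank(T) = 4.
The column space has dimension equal to the rank: 4.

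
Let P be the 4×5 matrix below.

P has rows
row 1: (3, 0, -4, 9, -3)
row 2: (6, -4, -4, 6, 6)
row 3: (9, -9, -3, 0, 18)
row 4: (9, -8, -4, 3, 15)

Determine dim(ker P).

Row reduce to echelon form.
R2 ← R2 − (2)·R1: [0, -4, 4, -12, 12]
R3 ← R3 − (3)·R1: [0, -9, 9, -27, 27]
R4 ← R4 − (3)·R1: [0, -8, 8, -24, 24]
R3 ← R3 − (9/4)·R2: [0, 0, 0, 0, 0]
R4 ← R4 − (2)·R2: [0, 0, 0, 0, 0]
2 nonzero rows, so rank(P) = 2.
P has 5 columns; by rank–nullity, nullity = 5 − 2 = 3.

3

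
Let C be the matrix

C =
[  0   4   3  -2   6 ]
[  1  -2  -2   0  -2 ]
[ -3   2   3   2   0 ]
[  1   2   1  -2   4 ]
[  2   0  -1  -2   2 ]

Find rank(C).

2

Row reduce to echelon form.
Swap R1 ↔ R2
R3 ← R3 + (3)·R1: [0, -4, -3, 2, -6]
R4 ← R4 − R1: [0, 4, 3, -2, 6]
R5 ← R5 − (2)·R1: [0, 4, 3, -2, 6]
R3 ← R3 + R2: [0, 0, 0, 0, 0]
R4 ← R4 − R2: [0, 0, 0, 0, 0]
R5 ← R5 − R2: [0, 0, 0, 0, 0]
Echelon form has 2 nonzero rows, so rank(C) = 2.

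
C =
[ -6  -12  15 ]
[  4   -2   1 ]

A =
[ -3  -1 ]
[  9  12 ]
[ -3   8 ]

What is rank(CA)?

First compute CA:
[[-135, -18],
 [-33, -20]]
Now row reduce the product.
R2 ← R2 − (11/45)·R1: [0, -78/5]
2 nonzero rows, so rank(CA) = 2.

2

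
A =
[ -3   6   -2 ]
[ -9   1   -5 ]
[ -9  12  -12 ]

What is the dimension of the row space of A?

Row reduce to echelon form.
R2 ← R2 − (3)·R1: [0, -17, 1]
R3 ← R3 − (3)·R1: [0, -6, -6]
R3 ← R3 − (6/17)·R2: [0, 0, -108/17]
Echelon form has 3 nonzero rows, so rank(A) = 3.
The row space has dimension equal to the rank: 3.

3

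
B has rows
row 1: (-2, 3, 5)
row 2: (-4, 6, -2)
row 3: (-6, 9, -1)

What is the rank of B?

2

Row reduce to echelon form.
R2 ← R2 − (2)·R1: [0, 0, -12]
R3 ← R3 − (3)·R1: [0, 0, -16]
R3 ← R3 − (4/3)·R2: [0, 0, 0]
Echelon form has 2 nonzero rows, so rank(B) = 2.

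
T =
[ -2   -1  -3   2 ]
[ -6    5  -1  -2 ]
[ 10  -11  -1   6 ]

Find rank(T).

2

Row reduce to echelon form.
R2 ← R2 − (3)·R1: [0, 8, 8, -8]
R3 ← R3 + (5)·R1: [0, -16, -16, 16]
R3 ← R3 + (2)·R2: [0, 0, 0, 0]
Echelon form has 2 nonzero rows, so rank(T) = 2.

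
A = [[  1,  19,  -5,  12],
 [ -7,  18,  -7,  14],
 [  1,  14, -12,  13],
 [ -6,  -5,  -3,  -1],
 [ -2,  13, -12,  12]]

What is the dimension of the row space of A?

Row reduce to echelon form.
R2 ← R2 + (7)·R1: [0, 151, -42, 98]
R3 ← R3 − R1: [0, -5, -7, 1]
R4 ← R4 + (6)·R1: [0, 109, -33, 71]
R5 ← R5 + (2)·R1: [0, 51, -22, 36]
R3 ← R3 + (5/151)·R2: [0, 0, -1267/151, 641/151]
R4 ← R4 − (109/151)·R2: [0, 0, -405/151, 39/151]
R5 ← R5 − (51/151)·R2: [0, 0, -1180/151, 438/151]
R4 ← R4 − (405/1267)·R3: [0, 0, 0, -1392/1267]
R5 ← R5 − (1180/1267)·R3: [0, 0, 0, -1334/1267]
R5 ← R5 − (23/24)·R4: [0, 0, 0, 0]
Echelon form has 4 nonzero rows, so rank(A) = 4.
The row space has dimension equal to the rank: 4.

4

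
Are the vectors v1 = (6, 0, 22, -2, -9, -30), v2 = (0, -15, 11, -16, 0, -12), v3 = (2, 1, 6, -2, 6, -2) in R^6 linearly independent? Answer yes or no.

yes

Form the matrix with these vectors as rows and row reduce.
R3 ← R3 − (1/3)·R1: [0, 1, -4/3, -4/3, 9, 8]
R3 ← R3 + (1/15)·R2: [0, 0, -3/5, -12/5, 9, 36/5]
3 nonzero rows, so the 3 vectors span a space of dimension 3.
Since 3 = 3, the vectors are linearly independent.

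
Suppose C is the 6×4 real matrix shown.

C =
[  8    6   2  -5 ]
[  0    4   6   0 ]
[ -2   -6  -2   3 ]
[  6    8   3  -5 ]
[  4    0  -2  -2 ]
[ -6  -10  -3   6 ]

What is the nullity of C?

Row reduce to echelon form.
R3 ← R3 + (1/4)·R1: [0, -9/2, -3/2, 7/4]
R4 ← R4 − (3/4)·R1: [0, 7/2, 3/2, -5/4]
R5 ← R5 − (1/2)·R1: [0, -3, -3, 1/2]
R6 ← R6 + (3/4)·R1: [0, -11/2, -3/2, 9/4]
R3 ← R3 + (9/8)·R2: [0, 0, 21/4, 7/4]
R4 ← R4 − (7/8)·R2: [0, 0, -15/4, -5/4]
R5 ← R5 + (3/4)·R2: [0, 0, 3/2, 1/2]
R6 ← R6 + (11/8)·R2: [0, 0, 27/4, 9/4]
R4 ← R4 + (5/7)·R3: [0, 0, 0, 0]
R5 ← R5 − (2/7)·R3: [0, 0, 0, 0]
R6 ← R6 − (9/7)·R3: [0, 0, 0, 0]
3 nonzero rows, so rank(C) = 3.
C has 4 columns; by rank–nullity, nullity = 4 − 3 = 1.

1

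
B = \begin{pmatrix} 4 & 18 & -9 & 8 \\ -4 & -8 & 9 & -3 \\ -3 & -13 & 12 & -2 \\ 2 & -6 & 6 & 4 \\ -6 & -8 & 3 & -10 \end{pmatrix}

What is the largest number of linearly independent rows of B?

Row reduce to echelon form.
R2 ← R2 + R1: [0, 10, 0, 5]
R3 ← R3 + (3/4)·R1: [0, 1/2, 21/4, 4]
R4 ← R4 − (1/2)·R1: [0, -15, 21/2, 0]
R5 ← R5 + (3/2)·R1: [0, 19, -21/2, 2]
R3 ← R3 − (1/20)·R2: [0, 0, 21/4, 15/4]
R4 ← R4 + (3/2)·R2: [0, 0, 21/2, 15/2]
R5 ← R5 − (19/10)·R2: [0, 0, -21/2, -15/2]
R4 ← R4 − (2)·R3: [0, 0, 0, 0]
R5 ← R5 + (2)·R3: [0, 0, 0, 0]
Echelon form has 3 nonzero rows, so rank(B) = 3.
The rank gives the maximum number of linearly independent rows: 3.

3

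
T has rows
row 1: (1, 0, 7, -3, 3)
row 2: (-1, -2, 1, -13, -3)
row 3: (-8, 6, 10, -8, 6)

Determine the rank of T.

3

Row reduce to echelon form.
R2 ← R2 + R1: [0, -2, 8, -16, 0]
R3 ← R3 + (8)·R1: [0, 6, 66, -32, 30]
R3 ← R3 + (3)·R2: [0, 0, 90, -80, 30]
Echelon form has 3 nonzero rows, so rank(T) = 3.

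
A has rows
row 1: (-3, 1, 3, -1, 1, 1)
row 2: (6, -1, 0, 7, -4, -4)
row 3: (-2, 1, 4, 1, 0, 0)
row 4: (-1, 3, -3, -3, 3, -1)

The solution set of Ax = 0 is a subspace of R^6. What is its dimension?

3

Row reduce to echelon form.
R2 ← R2 + (2)·R1: [0, 1, 6, 5, -2, -2]
R3 ← R3 − (2/3)·R1: [0, 1/3, 2, 5/3, -2/3, -2/3]
R4 ← R4 − (1/3)·R1: [0, 8/3, -4, -8/3, 8/3, -4/3]
R3 ← R3 − (1/3)·R2: [0, 0, 0, 0, 0, 0]
R4 ← R4 − (8/3)·R2: [0, 0, -20, -16, 8, 4]
Swap R3 ↔ R4
3 nonzero rows, so rank(A) = 3.
A has 6 columns; by rank–nullity, nullity = 6 − 3 = 3.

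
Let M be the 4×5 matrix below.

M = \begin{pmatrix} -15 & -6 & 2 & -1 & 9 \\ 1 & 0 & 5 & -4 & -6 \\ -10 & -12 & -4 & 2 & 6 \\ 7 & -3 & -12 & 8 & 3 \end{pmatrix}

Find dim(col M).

3

Row reduce to echelon form.
R2 ← R2 + (1/15)·R1: [0, -2/5, 77/15, -61/15, -27/5]
R3 ← R3 − (2/3)·R1: [0, -8, -16/3, 8/3, 0]
R4 ← R4 + (7/15)·R1: [0, -29/5, -166/15, 113/15, 36/5]
R3 ← R3 − (20)·R2: [0, 0, -108, 84, 108]
R4 ← R4 − (29/2)·R2: [0, 0, -171/2, 133/2, 171/2]
R4 ← R4 − (19/24)·R3: [0, 0, 0, 0, 0]
Echelon form has 3 nonzero rows, so rank(M) = 3.
The column space has dimension equal to the rank: 3.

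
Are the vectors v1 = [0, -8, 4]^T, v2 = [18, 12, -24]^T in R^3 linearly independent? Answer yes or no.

yes

Form the matrix with these vectors as rows and row reduce.
Swap R1 ↔ R2
2 nonzero rows, so the 2 vectors span a space of dimension 2.
Since 2 = 2, the vectors are linearly independent.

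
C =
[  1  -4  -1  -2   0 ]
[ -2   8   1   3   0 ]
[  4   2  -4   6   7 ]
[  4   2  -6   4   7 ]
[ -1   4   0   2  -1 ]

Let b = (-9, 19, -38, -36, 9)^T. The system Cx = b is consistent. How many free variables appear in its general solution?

1

Row reduce the augmented matrix [C | b].
R2 ← R2 + (2)·R1: [0, 0, -1, -1, 0, 1]
R3 ← R3 − (4)·R1: [0, 18, 0, 14, 7, -2]
R4 ← R4 − (4)·R1: [0, 18, -2, 12, 7, 0]
R5 ← R5 + R1: [0, 0, -1, 0, -1, 0]
Swap R2 ↔ R3
R4 ← R4 − R2: [0, 0, -2, -2, 0, 2]
R4 ← R4 − (2)·R3: [0, 0, 0, 0, 0, 0]
R5 ← R5 − R3: [0, 0, 0, 1, -1, -1]
Swap R4 ↔ R5
The echelon form has 4 nonzero rows, and every pivot lies in the first 5 columns, so rank(C) = rank([C|b]) = 4.
The system is consistent.
Free variables = (unknowns) − (rank) = 5 − 4 = 1.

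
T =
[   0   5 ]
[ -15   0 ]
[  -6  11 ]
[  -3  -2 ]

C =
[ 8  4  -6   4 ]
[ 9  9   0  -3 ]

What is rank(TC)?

2

First compute TC:
[[ 45,  45,   0, -15],
 [-120, -60,  90, -60],
 [ 51,  75,  36, -57],
 [-42, -30,  18,  -6]]
Now row reduce the product.
R2 ← R2 + (8/3)·R1: [0, 60, 90, -100]
R3 ← R3 − (17/15)·R1: [0, 24, 36, -40]
R4 ← R4 + (14/15)·R1: [0, 12, 18, -20]
R3 ← R3 − (2/5)·R2: [0, 0, 0, 0]
R4 ← R4 − (1/5)·R2: [0, 0, 0, 0]
2 nonzero rows, so rank(TC) = 2.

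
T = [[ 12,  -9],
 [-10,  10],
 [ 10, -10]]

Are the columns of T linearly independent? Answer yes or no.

Row reduce T to echelon form.
R2 ← R2 + (5/6)·R1: [0, 5/2]
R3 ← R3 − (5/6)·R1: [0, -5/2]
R3 ← R3 + R2: [0, 0]
2 pivots among 2 columns.
Every column is a pivot column, so the columns are linearly independent.

yes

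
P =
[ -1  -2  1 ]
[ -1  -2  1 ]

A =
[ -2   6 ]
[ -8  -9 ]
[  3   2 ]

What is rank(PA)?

First compute PA:
[[ 21,  14],
 [ 21,  14]]
Now row reduce the product.
R2 ← R2 − R1: [0, 0]
1 nonzero row, so rank(PA) = 1.

1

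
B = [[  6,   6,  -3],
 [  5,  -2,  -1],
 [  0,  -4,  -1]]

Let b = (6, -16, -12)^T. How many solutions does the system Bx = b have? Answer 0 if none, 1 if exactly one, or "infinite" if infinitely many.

1

Row reduce the augmented matrix [B | b].
R2 ← R2 − (5/6)·R1: [0, -7, 3/2, -21]
R3 ← R3 − (4/7)·R2: [0, 0, -13/7, 0]
The echelon form has 3 nonzero rows, and every pivot lies in the first 3 columns, so rank(B) = rank([B|b]) = 3.
The system is consistent.
rank = 3 = number of unknowns, so the solution is unique.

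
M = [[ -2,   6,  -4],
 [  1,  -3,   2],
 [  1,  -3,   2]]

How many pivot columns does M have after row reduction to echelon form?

Row reduce to echelon form.
R2 ← R2 + (1/2)·R1: [0, 0, 0]
R3 ← R3 + (1/2)·R1: [0, 0, 0]
Echelon form has 1 nonzero row, so rank(M) = 1.
Each nonzero row contributes one pivot column: 1 pivot columns.

1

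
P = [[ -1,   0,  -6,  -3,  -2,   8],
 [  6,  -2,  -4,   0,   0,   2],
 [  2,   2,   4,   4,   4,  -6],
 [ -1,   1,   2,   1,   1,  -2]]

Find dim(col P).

Row reduce to echelon form.
R2 ← R2 + (6)·R1: [0, -2, -40, -18, -12, 50]
R3 ← R3 + (2)·R1: [0, 2, -8, -2, 0, 10]
R4 ← R4 − R1: [0, 1, 8, 4, 3, -10]
R3 ← R3 + R2: [0, 0, -48, -20, -12, 60]
R4 ← R4 + (1/2)·R2: [0, 0, -12, -5, -3, 15]
R4 ← R4 − (1/4)·R3: [0, 0, 0, 0, 0, 0]
Echelon form has 3 nonzero rows, so rank(P) = 3.
The column space has dimension equal to the rank: 3.

3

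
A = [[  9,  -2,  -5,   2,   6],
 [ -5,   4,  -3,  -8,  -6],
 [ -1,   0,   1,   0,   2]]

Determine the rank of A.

Row reduce to echelon form.
R2 ← R2 + (5/9)·R1: [0, 26/9, -52/9, -62/9, -8/3]
R3 ← R3 + (1/9)·R1: [0, -2/9, 4/9, 2/9, 8/3]
R3 ← R3 + (1/13)·R2: [0, 0, 0, -4/13, 32/13]
Echelon form has 3 nonzero rows, so rank(A) = 3.

3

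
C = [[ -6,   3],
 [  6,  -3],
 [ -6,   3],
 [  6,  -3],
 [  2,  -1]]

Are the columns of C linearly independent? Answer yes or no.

Row reduce C to echelon form.
R2 ← R2 + R1: [0, 0]
R3 ← R3 − R1: [0, 0]
R4 ← R4 + R1: [0, 0]
R5 ← R5 + (1/3)·R1: [0, 0]
1 pivot among 2 columns.
Only 1 < 2 pivot columns, so the columns are linearly dependent.

no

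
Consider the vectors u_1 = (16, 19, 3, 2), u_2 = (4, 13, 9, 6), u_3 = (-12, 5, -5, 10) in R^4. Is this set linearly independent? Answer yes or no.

Form the matrix with these vectors as rows and row reduce.
R2 ← R2 − (1/4)·R1: [0, 33/4, 33/4, 11/2]
R3 ← R3 + (3/4)·R1: [0, 77/4, -11/4, 23/2]
R3 ← R3 − (7/3)·R2: [0, 0, -22, -4/3]
3 nonzero rows, so the 3 vectors span a space of dimension 3.
Since 3 = 3, the vectors are linearly independent.

yes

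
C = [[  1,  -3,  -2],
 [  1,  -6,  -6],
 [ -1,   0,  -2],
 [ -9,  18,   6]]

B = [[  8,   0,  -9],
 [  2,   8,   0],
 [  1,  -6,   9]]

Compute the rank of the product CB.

2

First compute CB:
[[  0, -12, -27],
 [-10, -12, -63],
 [-10,  12,  -9],
 [-30, 108, 135]]
Now row reduce the product.
Swap R1 ↔ R2
R3 ← R3 − R1: [0, 24, 54]
R4 ← R4 − (3)·R1: [0, 144, 324]
R3 ← R3 + (2)·R2: [0, 0, 0]
R4 ← R4 + (12)·R2: [0, 0, 0]
2 nonzero rows, so rank(CB) = 2.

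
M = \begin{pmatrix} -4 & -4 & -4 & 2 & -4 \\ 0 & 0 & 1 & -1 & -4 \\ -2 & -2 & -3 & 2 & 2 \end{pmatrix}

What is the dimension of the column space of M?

Row reduce to echelon form.
R3 ← R3 − (1/2)·R1: [0, 0, -1, 1, 4]
R3 ← R3 + R2: [0, 0, 0, 0, 0]
Echelon form has 2 nonzero rows, so rank(M) = 2.
The column space has dimension equal to the rank: 2.

2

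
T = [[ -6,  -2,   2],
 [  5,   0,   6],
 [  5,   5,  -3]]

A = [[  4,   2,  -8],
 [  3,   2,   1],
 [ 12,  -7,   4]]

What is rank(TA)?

3

First compute TA:
[[ -6, -30,  54],
 [ 92, -32, -16],
 [ -1,  41, -47]]
Now row reduce the product.
R2 ← R2 + (46/3)·R1: [0, -492, 812]
R3 ← R3 − (1/6)·R1: [0, 46, -56]
R3 ← R3 + (23/246)·R2: [0, 0, 2450/123]
3 nonzero rows, so rank(TA) = 3.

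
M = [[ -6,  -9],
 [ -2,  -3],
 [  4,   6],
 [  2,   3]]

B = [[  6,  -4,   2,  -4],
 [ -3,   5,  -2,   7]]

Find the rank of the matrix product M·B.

1

First compute MB:
[[ -9, -21,   6, -39],
 [ -3,  -7,   2, -13],
 [  6,  14,  -4,  26],
 [  3,   7,  -2,  13]]
Now row reduce the product.
R2 ← R2 − (1/3)·R1: [0, 0, 0, 0]
R3 ← R3 + (2/3)·R1: [0, 0, 0, 0]
R4 ← R4 + (1/3)·R1: [0, 0, 0, 0]
1 nonzero row, so rank(MB) = 1.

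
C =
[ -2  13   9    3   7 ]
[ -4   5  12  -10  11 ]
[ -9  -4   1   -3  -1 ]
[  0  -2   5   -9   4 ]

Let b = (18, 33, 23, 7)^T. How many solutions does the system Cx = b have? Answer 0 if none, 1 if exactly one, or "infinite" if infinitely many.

infinite

Row reduce the augmented matrix [C | b].
R2 ← R2 − (2)·R1: [0, -21, -6, -16, -3, -3]
R3 ← R3 − (9/2)·R1: [0, -125/2, -79/2, -33/2, -65/2, -58]
R3 ← R3 − (125/42)·R2: [0, 0, -303/14, 1307/42, -165/7, -687/14]
R4 ← R4 − (2/21)·R2: [0, 0, 39/7, -157/21, 30/7, 51/7]
R4 ← R4 + (26/101)·R3: [0, 0, 0, 54/101, -180/101, -540/101]
The echelon form has 4 nonzero rows, and every pivot lies in the first 5 columns, so rank(C) = rank([C|b]) = 4.
The system is consistent.
rank = 4 < 5 unknowns, so there are infinitely many solutions.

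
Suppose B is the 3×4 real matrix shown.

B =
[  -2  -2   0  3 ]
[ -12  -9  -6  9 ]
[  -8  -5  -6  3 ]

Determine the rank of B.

2

Row reduce to echelon form.
R2 ← R2 − (6)·R1: [0, 3, -6, -9]
R3 ← R3 − (4)·R1: [0, 3, -6, -9]
R3 ← R3 − R2: [0, 0, 0, 0]
Echelon form has 2 nonzero rows, so rank(B) = 2.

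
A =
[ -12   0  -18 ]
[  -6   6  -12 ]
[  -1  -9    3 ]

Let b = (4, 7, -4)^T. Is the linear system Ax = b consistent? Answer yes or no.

no

Row reduce the augmented matrix [A | b].
R2 ← R2 − (1/2)·R1: [0, 6, -3, 5]
R3 ← R3 − (1/12)·R1: [0, -9, 9/2, -13/3]
R3 ← R3 + (3/2)·R2: [0, 0, 0, 19/6]
The echelon form has 3 nonzero rows; the last pivot sits in the augmented column, so rank(A) = 2 but rank([A|b]) = 3.
Since the ranks differ, the system is inconsistent.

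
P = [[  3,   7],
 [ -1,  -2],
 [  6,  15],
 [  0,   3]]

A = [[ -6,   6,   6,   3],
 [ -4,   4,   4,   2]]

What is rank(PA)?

First compute PA:
[[-46,  46,  46,  23],
 [ 14, -14, -14,  -7],
 [-96,  96,  96,  48],
 [-12,  12,  12,   6]]
Now row reduce the product.
R2 ← R2 + (7/23)·R1: [0, 0, 0, 0]
R3 ← R3 − (48/23)·R1: [0, 0, 0, 0]
R4 ← R4 − (6/23)·R1: [0, 0, 0, 0]
1 nonzero row, so rank(PA) = 1.

1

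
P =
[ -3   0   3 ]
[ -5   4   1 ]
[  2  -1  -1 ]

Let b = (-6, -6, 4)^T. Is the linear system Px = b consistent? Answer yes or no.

no

Row reduce the augmented matrix [P | b].
R2 ← R2 − (5/3)·R1: [0, 4, -4, 4]
R3 ← R3 + (2/3)·R1: [0, -1, 1, 0]
R3 ← R3 + (1/4)·R2: [0, 0, 0, 1]
The echelon form has 3 nonzero rows; the last pivot sits in the augmented column, so rank(P) = 2 but rank([P|b]) = 3.
Since the ranks differ, the system is inconsistent.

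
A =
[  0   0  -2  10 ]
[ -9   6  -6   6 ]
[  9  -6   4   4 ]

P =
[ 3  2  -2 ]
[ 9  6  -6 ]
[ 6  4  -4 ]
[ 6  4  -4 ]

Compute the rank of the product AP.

First compute AP:
[[ 48,  32, -32],
 [ 27,  18, -18],
 [ 21,  14, -14]]
Now row reduce the product.
R2 ← R2 − (9/16)·R1: [0, 0, 0]
R3 ← R3 − (7/16)·R1: [0, 0, 0]
1 nonzero row, so rank(AP) = 1.

1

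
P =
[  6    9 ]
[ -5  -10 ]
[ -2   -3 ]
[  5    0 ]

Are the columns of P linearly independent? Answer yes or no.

yes

Row reduce P to echelon form.
R2 ← R2 + (5/6)·R1: [0, -5/2]
R3 ← R3 + (1/3)·R1: [0, 0]
R4 ← R4 − (5/6)·R1: [0, -15/2]
R4 ← R4 − (3)·R2: [0, 0]
2 pivots among 2 columns.
Every column is a pivot column, so the columns are linearly independent.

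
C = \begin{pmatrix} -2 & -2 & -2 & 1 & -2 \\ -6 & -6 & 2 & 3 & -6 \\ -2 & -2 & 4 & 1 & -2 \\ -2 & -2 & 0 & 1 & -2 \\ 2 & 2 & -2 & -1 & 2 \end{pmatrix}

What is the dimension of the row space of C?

2

Row reduce to echelon form.
R2 ← R2 − (3)·R1: [0, 0, 8, 0, 0]
R3 ← R3 − R1: [0, 0, 6, 0, 0]
R4 ← R4 − R1: [0, 0, 2, 0, 0]
R5 ← R5 + R1: [0, 0, -4, 0, 0]
R3 ← R3 − (3/4)·R2: [0, 0, 0, 0, 0]
R4 ← R4 − (1/4)·R2: [0, 0, 0, 0, 0]
R5 ← R5 + (1/2)·R2: [0, 0, 0, 0, 0]
Echelon form has 2 nonzero rows, so rank(C) = 2.
The row space has dimension equal to the rank: 2.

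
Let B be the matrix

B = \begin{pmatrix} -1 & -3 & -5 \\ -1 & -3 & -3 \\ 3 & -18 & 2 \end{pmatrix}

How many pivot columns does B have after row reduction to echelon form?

3

Row reduce to echelon form.
R2 ← R2 − R1: [0, 0, 2]
R3 ← R3 + (3)·R1: [0, -27, -13]
Swap R2 ↔ R3
Echelon form has 3 nonzero rows, so rank(B) = 3.
Each nonzero row contributes one pivot column: 3 pivot columns.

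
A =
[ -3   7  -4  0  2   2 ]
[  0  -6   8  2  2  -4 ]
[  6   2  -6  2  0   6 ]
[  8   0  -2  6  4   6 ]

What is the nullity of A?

3

Row reduce to echelon form.
R3 ← R3 + (2)·R1: [0, 16, -14, 2, 4, 10]
R4 ← R4 + (8/3)·R1: [0, 56/3, -38/3, 6, 28/3, 34/3]
R3 ← R3 + (8/3)·R2: [0, 0, 22/3, 22/3, 28/3, -2/3]
R4 ← R4 + (28/9)·R2: [0, 0, 110/9, 110/9, 140/9, -10/9]
R4 ← R4 − (5/3)·R3: [0, 0, 0, 0, 0, 0]
3 nonzero rows, so rank(A) = 3.
A has 6 columns; by rank–nullity, nullity = 6 − 3 = 3.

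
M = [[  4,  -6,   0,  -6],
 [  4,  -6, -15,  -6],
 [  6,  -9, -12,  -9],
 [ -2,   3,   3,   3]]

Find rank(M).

2

Row reduce to echelon form.
R2 ← R2 − R1: [0, 0, -15, 0]
R3 ← R3 − (3/2)·R1: [0, 0, -12, 0]
R4 ← R4 + (1/2)·R1: [0, 0, 3, 0]
R3 ← R3 − (4/5)·R2: [0, 0, 0, 0]
R4 ← R4 + (1/5)·R2: [0, 0, 0, 0]
Echelon form has 2 nonzero rows, so rank(M) = 2.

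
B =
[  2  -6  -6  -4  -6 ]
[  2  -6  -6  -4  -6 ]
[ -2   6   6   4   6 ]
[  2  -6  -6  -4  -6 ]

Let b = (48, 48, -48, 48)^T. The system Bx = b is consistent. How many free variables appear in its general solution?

Row reduce the augmented matrix [B | b].
R2 ← R2 − R1: [0, 0, 0, 0, 0, 0]
R3 ← R3 + R1: [0, 0, 0, 0, 0, 0]
R4 ← R4 − R1: [0, 0, 0, 0, 0, 0]
The echelon form has 1 nonzero rows, and every pivot lies in the first 5 columns, so rank(B) = rank([B|b]) = 1.
The system is consistent.
Free variables = (unknowns) − (rank) = 5 − 1 = 4.

4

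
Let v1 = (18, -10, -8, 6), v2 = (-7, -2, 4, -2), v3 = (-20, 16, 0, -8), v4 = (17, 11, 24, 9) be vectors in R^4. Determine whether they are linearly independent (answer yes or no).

no

Form the matrix with these vectors as rows and row reduce.
R2 ← R2 + (7/18)·R1: [0, -53/9, 8/9, 1/3]
R3 ← R3 + (10/9)·R1: [0, 44/9, -80/9, -4/3]
R4 ← R4 − (17/18)·R1: [0, 184/9, 284/9, 10/3]
R3 ← R3 + (44/53)·R2: [0, 0, -432/53, -56/53]
R4 ← R4 + (184/53)·R2: [0, 0, 1836/53, 238/53]
R4 ← R4 + (17/4)·R3: [0, 0, 0, 0]
3 nonzero rows, so the 4 vectors span a space of dimension 3.
Since 3 < 4, the vectors are linearly dependent.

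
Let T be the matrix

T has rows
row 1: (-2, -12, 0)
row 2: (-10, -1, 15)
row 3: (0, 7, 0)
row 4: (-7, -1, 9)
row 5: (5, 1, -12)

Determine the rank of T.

3

Row reduce to echelon form.
R2 ← R2 − (5)·R1: [0, 59, 15]
R4 ← R4 − (7/2)·R1: [0, 41, 9]
R5 ← R5 + (5/2)·R1: [0, -29, -12]
R3 ← R3 − (7/59)·R2: [0, 0, -105/59]
R4 ← R4 − (41/59)·R2: [0, 0, -84/59]
R5 ← R5 + (29/59)·R2: [0, 0, -273/59]
R4 ← R4 − (4/5)·R3: [0, 0, 0]
R5 ← R5 − (13/5)·R3: [0, 0, 0]
Echelon form has 3 nonzero rows, so rank(T) = 3.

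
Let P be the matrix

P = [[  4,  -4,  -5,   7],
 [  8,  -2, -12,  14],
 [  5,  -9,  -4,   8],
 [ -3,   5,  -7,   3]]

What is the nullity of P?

Row reduce to echelon form.
R2 ← R2 − (2)·R1: [0, 6, -2, 0]
R3 ← R3 − (5/4)·R1: [0, -4, 9/4, -3/4]
R4 ← R4 + (3/4)·R1: [0, 2, -43/4, 33/4]
R3 ← R3 + (2/3)·R2: [0, 0, 11/12, -3/4]
R4 ← R4 − (1/3)·R2: [0, 0, -121/12, 33/4]
R4 ← R4 + (11)·R3: [0, 0, 0, 0]
3 nonzero rows, so rank(P) = 3.
P has 4 columns; by rank–nullity, nullity = 4 − 3 = 1.

1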